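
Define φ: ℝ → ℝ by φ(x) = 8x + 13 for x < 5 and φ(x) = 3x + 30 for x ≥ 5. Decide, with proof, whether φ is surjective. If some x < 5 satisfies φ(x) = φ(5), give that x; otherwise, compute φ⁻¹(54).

Both pieces are strictly increasing (slopes 8 and 3), so each is injective on its own interval.
The left piece maps (−∞, 5) onto (−∞, 53); the right piece maps [5, ∞) onto [45, ∞).
The union (−∞, 53) ∪ [45, ∞) covers ℝ, so φ is surjective.
For the follow-up: the images overlap, so an x < 5 with φ(x) = φ(5) exists. φ(5) = 45; solving 8x + 13 = 45 for x < 5 gives x = (45 − 13)/8 = 4.

4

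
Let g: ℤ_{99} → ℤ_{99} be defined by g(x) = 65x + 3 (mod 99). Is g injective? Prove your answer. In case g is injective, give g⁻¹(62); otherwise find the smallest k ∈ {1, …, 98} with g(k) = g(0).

7

Recall: g is injective if g(s) = g(t) implies s = t.
If g(s) = g(t), then 65s ≡ 65t (mod 99). Because gcd(65, 99) = 1, we may cancel 65 to get s ≡ t (mod 99).
Hence g is injective.
We now compute 65⁻¹ mod 99 explicitly. Euclid's algorithm: 99 = 1·65 + 34, 65 = 1·34 + 31, 34 = 1·31 + 3, 31 = 10·3 + 1; back-substituting gives 1 = 32·65 − 21·99, so 65⁻¹ ≡ 32 (mod 99).
Since g is injective, we compute g⁻¹(62): solve 65x + 3 ≡ 62 (mod 99), i.e. 65x ≡ 59 (mod 99).
Multiplying by 65⁻¹ = 32 gives x ≡ 32·59 = 1888 = 19·99 + 7 ≡ 7 (mod 99).
Check: g(7) = 65·7 + 3 = 458 = 4·99 + 62 ≡ 62 (mod 99).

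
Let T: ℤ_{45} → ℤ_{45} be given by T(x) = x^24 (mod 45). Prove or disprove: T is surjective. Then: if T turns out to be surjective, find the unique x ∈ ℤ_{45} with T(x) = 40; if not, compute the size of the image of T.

T(1) = 1^24 = 1.
T(2): Repeated squaring mod 45: 2^1 ≡ 2, 2^2 ≡ 2² = 4, 2^4 ≡ 4² = 16, 2^8 ≡ 16² = 256 ≡ 31, 2^16 ≡ 31² = 961 ≡ 16. Since 24 = 16 + 8, 2^24 ≡ 16·31: 16·31 = 496 ≡ 1. So 2^24 ≡ 1 (mod 45).
So T(1) = T(2) = 1 while 1 ≠ 2, so T is not injective.
A non-injective map from the 45-element set ℤ_{45} to itself takes at most 44 distinct values, so it cannot be surjective. Therefore T is not surjective.
Since T is not surjective, we determine |image(T)|. Computing x^24 mod 45 for each x (by repeated squaring, reducing mod 45 at every step), the values T(0), T(1), …, T(44) are: 0, 1, 1, 36, 1, 10, 36, 1, 1, 36, 10, 1, 36, 1, 1, 0, 1, 1, 36, 1, 10, 36, 1, 1, 36, 10, 1, 36, 1, 1, 0, 1, 1, 36, 1, 10, 36, 1, 1, 36, 10, 1, 36, 1, 1.
The distinct values are {0, 1, 10, 36}; there are 4 of them.

4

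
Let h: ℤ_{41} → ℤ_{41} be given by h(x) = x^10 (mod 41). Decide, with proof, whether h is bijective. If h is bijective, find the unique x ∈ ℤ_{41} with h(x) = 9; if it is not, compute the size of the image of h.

h(1) = 1^10 = 1.
h(4): Repeated squaring mod 41: 4^1 ≡ 4, 4^2 ≡ 4² = 16, 4^4 ≡ 16² = 256 ≡ 10, 4^8 ≡ 10² = 100 ≡ 18. Since 10 = 8 + 2, 4^10 ≡ 18·16: 18·16 = 288 ≡ 1. So 4^10 ≡ 1 (mod 41).
So h(1) = h(4) = 1 while 1 ≠ 4, thus h is not injective, hence not bijective.
Since h is not bijective, we determine |image(h)|. Computing x^10 mod 41 for each x (by repeated squaring, reducing mod 41 at every step), the values h(0), h(1), …, h(40) are: 0, 1, 40, 9, 1, 40, 32, 9, 40, 40, 1, 9, 9, 9, 32, 32, 1, 32, 1, 32, 40, 40, 32, 1, 32, 1, 32, 32, 9, 9, 9, 1, 40, 40, 9, 32, 40, 1, 9, 40, 1.
The distinct values are {0, 1, 9, 32, 40}; there are 5 of them.

5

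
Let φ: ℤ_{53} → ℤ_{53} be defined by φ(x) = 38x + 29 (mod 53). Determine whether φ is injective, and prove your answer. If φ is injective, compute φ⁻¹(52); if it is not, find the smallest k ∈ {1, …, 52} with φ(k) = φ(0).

Recall that φ is injective if φ(u) = φ(v) implies u = v.
If φ(u) = φ(v), then 38u ≡ 38v (mod 53). Because gcd(38, 53) = 1, we may cancel 38 to get u ≡ v (mod 53).
Thus φ is injective.
We now compute 38⁻¹ mod 53 explicitly. Euclid's algorithm: 53 = 1·38 + 15, 38 = 2·15 + 8, 15 = 1·8 + 7, 8 = 1·7 + 1; back-substituting gives 1 = 7·38 − 5·53, so 38⁻¹ ≡ 7 (mod 53).
Since φ is injective, we find φ⁻¹(52): we need 38x ≡ 52 − 29 ≡ 23 (mod 53). Using 38⁻¹ = 7: x ≡ 7·23 = 161 = 3·53 + 2, so x = 2.
Check: φ(2) = 38·2 + 29 = 105 = 1·53 + 52 ≡ 52 (mod 53).

2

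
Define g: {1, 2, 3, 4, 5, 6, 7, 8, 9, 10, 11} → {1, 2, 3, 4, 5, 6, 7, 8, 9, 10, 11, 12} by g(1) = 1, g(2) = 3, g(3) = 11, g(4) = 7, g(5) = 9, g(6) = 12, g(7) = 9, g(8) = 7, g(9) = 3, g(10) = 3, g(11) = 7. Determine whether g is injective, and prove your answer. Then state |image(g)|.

6

g(5) = 9 = g(7) with 5 ≠ 7, so g is not injective.
The image of g is {1, 3, 7, 9, 11, 12}, which has 6 elements.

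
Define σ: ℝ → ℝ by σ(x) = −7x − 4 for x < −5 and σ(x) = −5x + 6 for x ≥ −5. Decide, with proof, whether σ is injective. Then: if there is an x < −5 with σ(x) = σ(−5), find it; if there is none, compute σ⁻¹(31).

Both pieces are strictly decreasing (slopes −7 and −5), so each is injective on its own interval.
The left piece maps (−∞, −5) onto (31, ∞); the right piece maps [−5, ∞) onto (−∞, 31].
These images are disjoint, so no value is attained by both pieces. Hence σ is injective.
Because the two images are disjoint, no x < −5 has σ(x) = σ(−5), so we compute σ⁻¹(31): 31 lies in (−∞, 31], so solve −5x + 6 = 31: x = (31 − 6)/(−5) = −5.

-5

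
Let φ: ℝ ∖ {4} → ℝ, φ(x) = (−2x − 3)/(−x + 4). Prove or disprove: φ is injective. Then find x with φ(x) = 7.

Suppose φ(s) = φ(t). Cross-multiplying: (−2s − 3)(−t + 4) = (−2t − 3)(−s + 4).
Expanding both sides and cancelling the symmetric terms leaves −11·(s − t) = 0. Since −11 ≠ 0, s = t. Thus φ is injective.
Solving φ(x) = 7: cross-multiplying gives −2x − 3 = 7(−x + 4), which rearranges to 5x = 31, so x = 31/5.

31/5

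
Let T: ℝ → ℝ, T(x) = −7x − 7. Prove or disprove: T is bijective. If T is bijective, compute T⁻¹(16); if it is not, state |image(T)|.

Recall that T is injective if T(x_1) = T(x_2) implies x_1 = x_2.
Suppose T(x_1) = T(x_2). Then −7x_1 − 7 = −7x_2 − 7, hence −7x_1 = −7x_2, therefore x_1 = x_2.
For any y ∈ ℝ, x = (y + 7)/(−7) satisfies T(x) = y.
Hence T is bijective.
Since T is bijective, we compute T⁻¹(16) = (16 + 7)/(−7) = −23/7.

-23/7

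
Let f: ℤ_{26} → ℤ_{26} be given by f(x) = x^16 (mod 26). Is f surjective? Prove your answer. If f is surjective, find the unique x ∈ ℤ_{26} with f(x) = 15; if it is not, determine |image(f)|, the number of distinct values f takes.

f(1) = 1^16 = 1.
f(5): Repeated squaring mod 26: 5^1 ≡ 5, 5^2 ≡ 5² = 25, 5^4 ≡ 25² = 625 ≡ 1, 5^8 ≡ 1² = 1, 5^16 ≡ 1² = 1. So 5^16 ≡ 1 (mod 26).
So f(1) = f(5) = 1 while 1 ≠ 5, thus f is not injective.
A non-injective map from the 26-element set ℤ_{26} to itself takes at most 25 distinct values, so it cannot be surjective. So f is not surjective.
Since f is not surjective, we determine |image(f)|. Computing x^16 mod 26 for each x (by repeated squaring, reducing mod 26 at every step), the values f(0), f(1), …, f(25) are: 0, 1, 16, 3, 22, 1, 22, 9, 14, 9, 16, 3, 14, 13, 14, 3, 16, 9, 14, 9, 22, 1, 22, 3, 16, 1.
The distinct values are {0, 1, 3, 9, 13, 14, 16, 22}; there are 8 of them.

8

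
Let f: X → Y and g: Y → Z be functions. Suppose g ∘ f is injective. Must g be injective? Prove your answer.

not injective

No. Take X = {1, 2}, Y = {1, 2, 3, 4, 5}, Z = {1, 2, 3, 4, 5}, f(a) = a for each a ∈ X, and g(b) = 4 if b ∈ {4, 5} else g(b) = b.
Then g ∘ f = f is injective (X ⊂ Y and f is the inclusion), but g(4) = g(5) = 4 with 4 ≠ 5, so g is not injective.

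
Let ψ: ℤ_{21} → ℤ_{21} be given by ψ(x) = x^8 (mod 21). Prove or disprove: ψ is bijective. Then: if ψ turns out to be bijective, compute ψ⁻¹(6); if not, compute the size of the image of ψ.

8

ψ(2): Repeated squaring mod 21: 2^1 ≡ 2, 2^2 ≡ 2² = 4, 2^4 ≡ 4² = 16, 2^8 ≡ 16² = 256 ≡ 4. So 2^8 ≡ 4 (mod 21).
ψ(5): Repeated squaring mod 21: 5^1 ≡ 5, 5^2 ≡ 5² = 25 ≡ 4, 5^4 ≡ 4² = 16, 5^8 ≡ 16² = 256 ≡ 4. So 5^8 ≡ 4 (mod 21).
So ψ(2) = ψ(5) = 4 while 2 ≠ 5, therefore ψ is not injective, hence not bijective.
Since ψ is not bijective, we determine |image(ψ)|. Computing x^8 mod 21 for each x (by repeated squaring, reducing mod 21 at every step), the values ψ(0), ψ(1), …, ψ(20) are: 0, 1, 4, 9, 16, 4, 15, 7, 1, 18, 16, 16, 18, 1, 7, 15, 4, 16, 9, 4, 1.
The distinct values are {0, 1, 4, 7, 9, 15, 16, 18}; there are 8 of them.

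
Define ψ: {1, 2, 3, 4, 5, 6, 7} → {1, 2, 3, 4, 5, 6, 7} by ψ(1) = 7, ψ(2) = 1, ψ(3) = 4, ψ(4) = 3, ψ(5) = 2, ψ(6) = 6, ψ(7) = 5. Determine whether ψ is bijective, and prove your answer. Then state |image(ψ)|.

The values 7, 1, 4, 3, 2, 6, 5 are a permutation of {1, 2, 3, 4, 5, 6, 7}: each element appears exactly once.
So ψ is injective and surjective, hence bijective.
The image of ψ is {1, 2, 3, 4, 5, 6, 7}, which has 7 elements.

7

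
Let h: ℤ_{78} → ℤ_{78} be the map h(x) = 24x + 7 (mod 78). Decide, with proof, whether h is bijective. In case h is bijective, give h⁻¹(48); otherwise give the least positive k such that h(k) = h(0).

By definition, h is injective if h(a) = h(b) implies a = b.
We have gcd(24, 78) = 6 > 1. Taking a = 0 and b = 13: h(0) = 7 and h(13) = 24·13 + 7 = 319 ≡ 7 (mod 78).
So h(0) = h(13) while 0 ≠ 13, so h is not injective, hence not bijective.
Since h is not bijective, we find the least positive k with h(k) = h(0): this means 24k ≡ 0 (mod 78), i.e. 78 ∣ 24k. Since gcd(24, 78) = 6, dividing through by 6 this holds exactly when 13 ∣ 4k, and as gcd(4, 13) = 1, exactly when 13 ∣ k.
The smallest positive such k is 13.

13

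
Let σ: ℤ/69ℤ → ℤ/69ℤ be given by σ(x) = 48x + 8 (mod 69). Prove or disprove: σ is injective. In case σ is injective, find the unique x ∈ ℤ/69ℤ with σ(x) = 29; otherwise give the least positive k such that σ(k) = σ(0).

Recall that σ is injective if σ(u) = σ(v) implies u = v.
We have gcd(48, 69) = 3 > 1. Taking u = 0 and v = 23: σ(0) = 8 and σ(23) = 48·23 + 8 = 1112 ≡ 8 (mod 69).
So σ(0) = σ(23) while 0 ≠ 23, therefore σ is not injective.
Since σ is not injective, we find the least positive k with σ(k) = σ(0): this means 48k ≡ 0 (mod 69), i.e. 69 ∣ 48k. Since gcd(48, 69) = 3, dividing through by 3 this holds exactly when 23 ∣ 16k, and as gcd(16, 23) = 1, exactly when 23 ∣ k.
The smallest positive such k is 23.

23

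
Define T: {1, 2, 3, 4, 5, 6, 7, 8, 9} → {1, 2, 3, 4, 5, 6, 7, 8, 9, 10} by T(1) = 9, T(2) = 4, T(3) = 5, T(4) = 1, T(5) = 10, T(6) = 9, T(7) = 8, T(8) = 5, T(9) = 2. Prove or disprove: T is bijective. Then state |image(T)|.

T(1) = 9 = T(6) with 1 ≠ 6, so T is not injective, hence not bijective.
The image of T is {1, 2, 4, 5, 8, 9, 10}, which has 7 elements.

7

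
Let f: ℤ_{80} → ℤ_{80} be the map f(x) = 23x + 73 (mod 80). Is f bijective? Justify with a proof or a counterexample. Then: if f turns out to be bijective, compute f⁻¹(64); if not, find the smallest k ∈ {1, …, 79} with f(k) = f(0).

Recall: injectivity means: for all s, t in the domain, f(s) = f(t) implies s = t.
If f(s) = f(t), then 23s ≡ 23t (mod 80). Because gcd(23, 80) = 1, we may cancel 23 to get s ≡ t (mod 80).
We now compute 23⁻¹ mod 80 explicitly. Euclid's algorithm: 80 = 3·23 + 11, 23 = 2·11 + 1; back-substituting gives 1 = 7·23 − 2·80, so 23⁻¹ ≡ 7 (mod 80).
For any y ∈ ℤ_{80}, x = 7(y − 73) mod 80 satisfies f(x) = 23·7(y − 73) + 73 ≡ y (since 23·7 ≡ 1 mod 80). So every y has a preimage.
So f is bijective.
Since f is bijective, we compute f⁻¹(64): solve 23x + 73 ≡ 64 (mod 80), i.e. 23x ≡ 71 (mod 80).
Multiplying by 23⁻¹ = 7 gives x ≡ 7·71 = 497 = 6·80 + 17 ≡ 17 (mod 80).
Check: f(17) = 23·17 + 73 = 464 = 5·80 + 64 ≡ 64 (mod 80).

17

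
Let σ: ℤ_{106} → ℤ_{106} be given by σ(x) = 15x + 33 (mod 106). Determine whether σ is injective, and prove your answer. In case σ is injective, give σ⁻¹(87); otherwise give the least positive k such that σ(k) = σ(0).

Suppose σ(x_1) = σ(x_2) in ℤ_{106}. Then 15x_1 + 33 ≡ 15x_2 + 33 (mod 106), thus 15(x_1 − x_2) ≡ 0 (mod 106).
Since gcd(15, 106) = 1, 15 is invertible modulo 106, thus x_1 − x_2 ≡ 0 (mod 106), i.e. x_1 = x_2.
Therefore σ is injective.
We now compute 15⁻¹ mod 106 explicitly. Euclid's algorithm: 106 = 7·15 + 1; back-substituting gives 1 = 99·15 − 14·106, so 15⁻¹ ≡ 99 (mod 106).
Since σ is injective, we find σ⁻¹(87): we need 15x ≡ 87 − 33 ≡ 54 (mod 106). Using 15⁻¹ = 99: x ≡ 99·54 = 5346 = 50·106 + 46, so x = 46.
Check: σ(46) = 15·46 + 33 = 723 = 6·106 + 87 ≡ 87 (mod 106).

46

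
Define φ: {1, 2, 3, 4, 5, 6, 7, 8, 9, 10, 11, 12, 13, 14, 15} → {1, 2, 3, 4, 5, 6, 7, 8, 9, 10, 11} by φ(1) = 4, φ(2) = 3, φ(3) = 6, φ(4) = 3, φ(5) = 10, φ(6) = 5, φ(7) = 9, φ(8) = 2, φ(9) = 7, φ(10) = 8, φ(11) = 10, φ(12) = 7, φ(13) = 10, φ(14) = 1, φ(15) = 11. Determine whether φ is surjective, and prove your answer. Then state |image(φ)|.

11

Every element of the codomain has a preimage: 1 = φ(14), 2 = φ(8), 3 = φ(2), 4 = φ(1), 5 = φ(6), 6 = φ(3), 7 = φ(9), 8 = φ(10), 9 = φ(7), 10 = φ(5), 11 = φ(15).
Therefore φ is surjective.
The image of φ is {1, 2, 3, 4, 5, 6, 7, 8, 9, 10, 11}, which has 11 elements.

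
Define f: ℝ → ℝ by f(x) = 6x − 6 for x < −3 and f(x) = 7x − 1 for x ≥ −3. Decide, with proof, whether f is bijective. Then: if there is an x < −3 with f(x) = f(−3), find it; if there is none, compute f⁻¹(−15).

-2

Both pieces are strictly increasing (slopes 6 and 7), so each is injective on its own interval.
The left piece maps (−∞, −3) onto (−∞, −24); the right piece maps [−3, ∞) onto [−22, ∞).
The images leave a gap (−24 has no preimage), so f is not surjective, hence not bijective.
Because the two images are disjoint, no x < −3 has f(x) = f(−3), so we compute f⁻¹(−15): −15 lies in [−22, ∞), so solve 7x − 1 = −15: x = (−15 + 1)/7 = −2.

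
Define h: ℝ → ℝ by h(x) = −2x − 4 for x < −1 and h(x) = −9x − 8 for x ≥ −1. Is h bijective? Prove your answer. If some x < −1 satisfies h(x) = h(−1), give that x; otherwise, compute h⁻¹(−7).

-5/2

Both pieces are strictly decreasing (slopes −2 and −9), so each is injective on its own interval.
The left piece maps (−∞, −1) onto (−2, ∞); the right piece maps [−1, ∞) onto (−∞, 1].
These images overlap. In particular h(−1) = 1 (right piece), and solving −2x − 4 = 1 on the left piece gives x = −5/2 < −1.
So h(−5/2) = h(−1) with −5/2 ≠ −1, and h is not injective, hence not bijective. This x = −5/2 is the requested value below −1.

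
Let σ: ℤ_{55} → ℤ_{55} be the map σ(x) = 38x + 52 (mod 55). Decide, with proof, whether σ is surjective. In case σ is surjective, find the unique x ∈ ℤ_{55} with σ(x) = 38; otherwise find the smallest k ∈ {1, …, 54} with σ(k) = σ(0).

17

Since gcd(38, 55) = 1, 38 is invertible modulo 55. Euclid's algorithm: 55 = 1·38 + 17, 38 = 2·17 + 4, 17 = 4·4 + 1; back-substituting gives 1 = 42·38 − 29·55, so 38⁻¹ ≡ 42 (mod 55).
For any y ∈ ℤ_{55}, x = 42(y − 52) mod 55 satisfies σ(x) = 38·42(y − 52) + 52 ≡ y (since 38·42 ≡ 1 mod 55). So every y has a preimage.
Thus σ is surjective.
Since σ is surjective, we compute σ⁻¹(38): solve 38x + 52 ≡ 38 (mod 55), i.e. 38x ≡ 41 (mod 55).
Multiplying by 38⁻¹ = 42 gives x ≡ 42·41 = 1722 = 31·55 + 17 ≡ 17 (mod 55).
Check: σ(17) = 38·17 + 52 = 698 = 12·55 + 38 ≡ 38 (mod 55).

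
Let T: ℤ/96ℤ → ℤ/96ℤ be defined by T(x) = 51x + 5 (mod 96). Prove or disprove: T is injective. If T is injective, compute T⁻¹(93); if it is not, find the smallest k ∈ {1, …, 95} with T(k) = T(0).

32

Recall that T is injective when T(a) = T(b) forces a = b.
We have gcd(51, 96) = 3 > 1. Taking a = 0 and b = 32: T(0) = 5 and T(32) = 51·32 + 5 = 1637 ≡ 5 (mod 96).
So T(0) = T(32) while 0 ≠ 32, therefore T is not injective.
Since T is not injective, we find the least positive k with T(k) = T(0): this means 51k ≡ 0 (mod 96), i.e. 96 ∣ 51k. Since gcd(51, 96) = 3, dividing through by 3 this holds exactly when 32 ∣ 17k, and as gcd(17, 32) = 1, exactly when 32 ∣ k.
The smallest positive such k is 32.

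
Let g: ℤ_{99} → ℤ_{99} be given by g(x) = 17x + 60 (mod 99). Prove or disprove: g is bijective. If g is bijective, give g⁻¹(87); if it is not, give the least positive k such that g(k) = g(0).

54

Recall that injectivity means: for all s, t in the domain, g(s) = g(t) implies s = t.
If g(s) = g(t), then 17s ≡ 17t (mod 99). Because gcd(17, 99) = 1, we may cancel 17 to get s ≡ t (mod 99).
We now compute 17⁻¹ mod 99 explicitly. Euclid's algorithm: 99 = 5·17 + 14, 17 = 1·14 + 3, 14 = 4·3 + 2, 3 = 1·2 + 1; back-substituting gives 1 = 35·17 − 6·99, so 17⁻¹ ≡ 35 (mod 99).
Then y ↦ 35(y − 60) is a two-sided inverse to g, so every y ∈ ℤ_{99} has a preimage.
Therefore g is bijective.
Since g is bijective, we find g⁻¹(87): we need 17x ≡ 87 − 60 ≡ 27 (mod 99). Using 17⁻¹ = 35: x ≡ 35·27 = 945 = 9·99 + 54, so x = 54.
Check: g(54) = 17·54 + 60 = 978 = 9·99 + 87 ≡ 87 (mod 99).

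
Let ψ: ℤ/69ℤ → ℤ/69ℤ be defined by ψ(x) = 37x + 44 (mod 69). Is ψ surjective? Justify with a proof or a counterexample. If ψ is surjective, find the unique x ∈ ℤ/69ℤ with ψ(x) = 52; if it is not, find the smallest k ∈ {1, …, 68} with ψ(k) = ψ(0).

17

Since gcd(37, 69) = 1, 37 is invertible modulo 69. Euclid's algorithm: 69 = 1·37 + 32, 37 = 1·32 + 5, 32 = 6·5 + 2, 5 = 2·2 + 1; back-substituting gives 1 = 28·37 − 15·69, so 37⁻¹ ≡ 28 (mod 69).
For any y ∈ ℤ/69ℤ, x = 28(y − 44) mod 69 satisfies ψ(x) = 37·28(y − 44) + 44 ≡ y (since 37·28 ≡ 1 mod 69). So every y has a preimage.
So ψ is surjective.
Since ψ is surjective, we find ψ⁻¹(52): we need 37x ≡ 52 − 44 ≡ 8 (mod 69). Using 37⁻¹ = 28: x ≡ 28·8 = 224 = 3·69 + 17, so x = 17.
Check: ψ(17) = 37·17 + 44 = 673 = 9·69 + 52 ≡ 52 (mod 69).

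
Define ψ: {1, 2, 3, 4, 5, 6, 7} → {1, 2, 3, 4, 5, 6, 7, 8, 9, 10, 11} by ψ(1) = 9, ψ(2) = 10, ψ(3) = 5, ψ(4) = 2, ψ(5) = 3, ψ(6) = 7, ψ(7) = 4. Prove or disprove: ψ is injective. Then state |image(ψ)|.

7

The values ψ(1), …, ψ(7) are 9, 10, 5, 2, 3, 7, 4 — all distinct.
So ψ(s) = ψ(t) only when s = t, and ψ is injective.
The image of ψ is {2, 3, 4, 5, 7, 9, 10}, which has 7 elements.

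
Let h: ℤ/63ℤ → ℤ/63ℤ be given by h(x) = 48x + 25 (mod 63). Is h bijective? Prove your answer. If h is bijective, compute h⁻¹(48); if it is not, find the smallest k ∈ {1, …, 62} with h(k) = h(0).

We have gcd(48, 63) = 3 > 1. Taking x_1 = 0 and x_2 = 21: h(0) = 25 and h(21) = 48·21 + 25 = 1033 ≡ 25 (mod 63).
So h(0) = h(21) while 0 ≠ 21, hence h is not injective, hence not bijective.
Since h is not bijective, we find the least positive k with h(k) = h(0): this means 48k ≡ 0 (mod 63), i.e. 63 ∣ 48k. Since gcd(48, 63) = 3, dividing through by 3 this holds exactly when 21 ∣ 16k, and as gcd(16, 21) = 1, exactly when 21 ∣ k.
The smallest positive such k is 21.

21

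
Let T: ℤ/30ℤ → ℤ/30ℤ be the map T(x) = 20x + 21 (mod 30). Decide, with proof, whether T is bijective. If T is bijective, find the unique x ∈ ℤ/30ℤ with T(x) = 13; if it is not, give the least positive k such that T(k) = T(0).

3

We have gcd(20, 30) = 10 > 1. Taking a = 0 and b = 3: T(0) = 21 and T(3) = 20·3 + 21 = 81 ≡ 21 (mod 30).
So T(0) = T(3) while 0 ≠ 3, thus T is not injective, hence not bijective.
Since T is not bijective, we find the least positive k with T(k) = T(0): this means 20k ≡ 0 (mod 30), i.e. 30 ∣ 20k. Since gcd(20, 30) = 10, dividing through by 10 this holds exactly when 3 ∣ 2k, and as gcd(2, 3) = 1, exactly when 3 ∣ k.
The smallest positive such k is 3.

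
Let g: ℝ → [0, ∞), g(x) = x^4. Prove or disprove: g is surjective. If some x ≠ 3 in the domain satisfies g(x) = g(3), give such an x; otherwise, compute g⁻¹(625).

For any y ∈ [0, ∞), x = y^{1/4} ∈ ℝ satisfies x^4 = y, so g is surjective.
For the follow-up, such an x exists: taking x = −3 ∈ ℝ gives g(−3) = 81 = g(3) with −3 ≠ 3.

-3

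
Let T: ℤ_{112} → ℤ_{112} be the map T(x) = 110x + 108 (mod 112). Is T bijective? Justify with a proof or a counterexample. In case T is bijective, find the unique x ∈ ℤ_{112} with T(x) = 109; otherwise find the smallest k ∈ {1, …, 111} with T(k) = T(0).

We have gcd(110, 112) = 2 > 1. Taking s = 0 and t = 56: T(0) = 108 and T(56) = 110·56 + 108 = 6268 ≡ 108 (mod 112).
So T(0) = T(56) while 0 ≠ 56, therefore T is not injective, hence not bijective.
Since T is not bijective, we find the least positive k with T(k) = T(0): this means 110k ≡ 0 (mod 112), i.e. 112 ∣ 110k. Since gcd(110, 112) = 2, dividing through by 2 this holds exactly when 56 ∣ 55k, and as gcd(55, 56) = 1, exactly when 56 ∣ k.
The smallest positive such k is 56.

56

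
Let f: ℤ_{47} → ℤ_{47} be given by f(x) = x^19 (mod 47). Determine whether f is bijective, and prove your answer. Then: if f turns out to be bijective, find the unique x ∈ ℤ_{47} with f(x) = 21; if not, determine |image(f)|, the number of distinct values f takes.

12

Since 47 is prime, the nonzero elements of ℤ_{47} form a cyclic group of order 46.
As gcd(19, 46) = 1, raising to the 19th power is a bijection on this group: if u^19 ≡ v^19 then (uv^{−1})^19 = 1, and the only element of order dividing gcd(19, 46) = 1 is 1, so u = v.
With f(0) = 0 this makes f injective on all of ℤ_{47}, hence bijective (finite equal-size domain and codomain). In particular f is bijective.
Since f is bijective, we find the preimage of 21. The inverse of x ↦ x^19 on (ℤ_{47})^× is x ↦ x^17, because 19·17 = 323 = 7·46 + 1 ≡ 1 (mod 46) and x^{46} = 1 for x ≠ 0 (Fermat). So f⁻¹(21) = 21^17 mod 47.
Repeated squaring mod 47: 21^1 ≡ 21, 21^2 ≡ 21² = 441 ≡ 18, 21^4 ≡ 18² = 324 ≡ 42, 21^8 ≡ 42² = 1764 ≡ 25, 21^16 ≡ 25² = 625 ≡ 14. Since 17 = 16 + 1, 21^17 ≡ 14·21: 14·21 = 294 ≡ 12. So 21^17 ≡ 12 (mod 47).
Hence f⁻¹(21) = 12.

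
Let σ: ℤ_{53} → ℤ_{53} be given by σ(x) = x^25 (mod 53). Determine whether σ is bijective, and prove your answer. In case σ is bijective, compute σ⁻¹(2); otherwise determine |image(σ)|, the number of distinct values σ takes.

Since 53 is prime, the nonzero elements of ℤ_{53} form a cyclic group of order 52.
As gcd(25, 52) = 1, raising to the 25th power is a bijection on this group: if x_1^25 ≡ x_2^25 then (x_1x_2^{−1})^25 = 1, and the only element of order dividing gcd(25, 52) = 1 is 1, so x_1 = x_2.
With σ(0) = 0 this makes σ injective on all of ℤ_{53}, hence bijective (finite equal-size domain and codomain). In particular σ is bijective.
Since σ is bijective, we find the preimage of 2. The inverse of x ↦ x^25 on (ℤ_{53})^× is x ↦ x^25, because 25·25 = 625 = 12·52 + 1 ≡ 1 (mod 52) and x^{52} = 1 for x ≠ 0 (Fermat). So σ⁻¹(2) = 2^25 mod 53.
Repeated squaring mod 53: 2^1 ≡ 2, 2^2 ≡ 2² = 4, 2^4 ≡ 4² = 16, 2^8 ≡ 16² = 256 ≡ 44, 2^16 ≡ 44² = 1936 ≡ 28. Since 25 = 16 + 8 + 1, 2^25 ≡ 28·44·2: 28·44 = 1232 ≡ 13, then 13·2 = 26. So 2^25 ≡ 26 (mod 53).
Hence σ⁻¹(2) = 26.

26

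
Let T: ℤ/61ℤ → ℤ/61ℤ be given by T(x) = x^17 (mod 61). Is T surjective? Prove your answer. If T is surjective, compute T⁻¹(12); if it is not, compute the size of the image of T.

Since 61 is prime, the nonzero elements of ℤ/61ℤ form a cyclic group of order 60.
As gcd(17, 60) = 1, raising to the 17th power is a bijection on this group: if u^17 ≡ v^17 then (uv^{−1})^17 = 1, and the only element of order dividing gcd(17, 60) = 1 is 1, so u = v.
With T(0) = 0 this makes T injective on all of ℤ/61ℤ, hence bijective (finite equal-size domain and codomain). In particular T is surjective.
Since T is surjective, we find the preimage of 12. The inverse of x ↦ x^17 on (ℤ/61ℤ)^× is x ↦ x^53, because 17·53 = 901 = 15·60 + 1 ≡ 1 (mod 60) and x^{60} = 1 for x ≠ 0 (Fermat). So T⁻¹(12) = 12^53 mod 61.
Repeated squaring mod 61: 12^1 ≡ 12, 12^2 ≡ 12² = 144 ≡ 22, 12^4 ≡ 22² = 484 ≡ 57, 12^8 ≡ 57² = 3249 ≡ 16, 12^16 ≡ 16² = 256 ≡ 12, 12^32 ≡ 12² = 144 ≡ 22. Since 53 = 32 + 16 + 4 + 1, 12^53 ≡ 22·12·57·12: 22·12 = 264 ≡ 20, then 20·57 = 1140 ≡ 42, then 42·12 = 504 ≡ 16. So 12^53 ≡ 16 (mod 61).
Hence T⁻¹(12) = 16.

16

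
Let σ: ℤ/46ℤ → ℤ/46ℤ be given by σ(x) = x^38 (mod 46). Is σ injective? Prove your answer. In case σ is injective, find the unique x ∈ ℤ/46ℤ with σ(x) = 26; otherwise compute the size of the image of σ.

24

σ(22): Repeated squaring mod 46: 22^1 ≡ 22, 22^2 ≡ 22² = 484 ≡ 24, 22^4 ≡ 24² = 576 ≡ 24, 22^8 ≡ 24² = 576 ≡ 24, 22^16 ≡ 24² = 576 ≡ 24, 22^32 ≡ 24² = 576 ≡ 24. Since 38 = 32 + 4 + 2, 22^38 ≡ 24·24·24: 24·24 = 576 ≡ 24, then 24·24 = 576 ≡ 24. So 22^38 ≡ 24 (mod 46).
σ(24): Repeated squaring mod 46: 24^1 ≡ 24, 24^2 ≡ 24² = 576 ≡ 24, 24^4 ≡ 24² = 576 ≡ 24, 24^8 ≡ 24² = 576 ≡ 24, 24^16 ≡ 24² = 576 ≡ 24, 24^32 ≡ 24² = 576 ≡ 24. Since 38 = 32 + 4 + 2, 24^38 ≡ 24·24·24: 24·24 = 576 ≡ 24, then 24·24 = 576 ≡ 24. So 24^38 ≡ 24 (mod 46).
So σ(22) = σ(24) = 24 while 22 ≠ 24, therefore σ is not injective.
Since σ is not injective, we determine |image(σ)|. Computing x^38 mod 46 for each x (by repeated squaring, reducing mod 46 at every step), the values σ(0), σ(1), …, σ(45) are: 0, 1, 32, 13, 12, 3, 2, 29, 16, 31, 4, 41, 18, 27, 8, 39, 6, 25, 26, 35, 36, 9, 24, 23, 24, 9, 36, 35, 26, 25, 6, 39, 8, 27, 18, 41, 4, 31, 16, 29, 2, 3, 12, 13, 32, 1.
The distinct values are {0, 1, 2, 3, 4, 6, 8, 9, 12, 13, 16, 18, 23, 24, 25, 26, 27, 29, 31, 32, 35, 36, 39, 41}; there are 24 of them.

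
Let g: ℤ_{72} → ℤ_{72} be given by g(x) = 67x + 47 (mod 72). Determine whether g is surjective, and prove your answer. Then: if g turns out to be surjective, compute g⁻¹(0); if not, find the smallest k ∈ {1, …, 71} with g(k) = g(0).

By definition, g is surjective if every y in the codomain equals g(x) for some x in the domain.
Since gcd(67, 72) = 1, 67 is invertible modulo 72. Euclid's algorithm: 72 = 1·67 + 5, 67 = 13·5 + 2, 5 = 2·2 + 1; back-substituting gives 1 = 43·67 − 40·72, so 67⁻¹ ≡ 43 (mod 72).
Then y ↦ 43(y − 47) is a two-sided inverse to g, so every y ∈ ℤ_{72} has a preimage.
So g is surjective.
Since g is surjective, we compute g⁻¹(0): solve 67x + 47 ≡ 0 (mod 72), i.e. 67x ≡ 25 (mod 72).
Multiplying by 67⁻¹ = 43 gives x ≡ 43·25 = 1075 = 14·72 + 67 ≡ 67 (mod 72).
Check: g(67) = 67·67 + 47 = 4536 = 63·72 + 0 ≡ 0 (mod 72).

67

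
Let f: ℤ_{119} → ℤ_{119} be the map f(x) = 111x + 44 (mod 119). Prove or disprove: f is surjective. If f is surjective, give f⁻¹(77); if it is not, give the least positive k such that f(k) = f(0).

Recall: f is surjective if every y in the codomain equals f(x) for some x in the domain.
Since gcd(111, 119) = 1, 111 is invertible modulo 119. Euclid's algorithm: 119 = 1·111 + 8, 111 = 13·8 + 7, 8 = 1·7 + 1; back-substituting gives 1 = 104·111 − 97·119, so 111⁻¹ ≡ 104 (mod 119).
For any y ∈ ℤ_{119}, x = 104(y − 44) mod 119 satisfies f(x) = 111·104(y − 44) + 44 ≡ y (since 111·104 ≡ 1 mod 119). So every y has a preimage.
Thus f is surjective.
Since f is surjective, we compute f⁻¹(77): solve 111x + 44 ≡ 77 (mod 119), i.e. 111x ≡ 33 (mod 119).
Multiplying by 111⁻¹ = 104 gives x ≡ 104·33 = 3432 = 28·119 + 100 ≡ 100 (mod 119).
Check: f(100) = 111·100 + 44 = 11144 = 93·119 + 77 ≡ 77 (mod 119).

100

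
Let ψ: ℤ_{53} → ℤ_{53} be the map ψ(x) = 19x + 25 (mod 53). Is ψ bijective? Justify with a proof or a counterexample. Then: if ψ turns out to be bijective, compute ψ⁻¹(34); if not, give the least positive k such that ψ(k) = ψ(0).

20

Suppose ψ(a) = ψ(b) in ℤ_{53}. Then 19a + 25 ≡ 19b + 25 (mod 53), hence 19(a − b) ≡ 0 (mod 53).
Since gcd(19, 53) = 1, 19 is invertible modulo 53, therefore a − b ≡ 0 (mod 53), i.e. a = b.
We now compute 19⁻¹ mod 53 explicitly. Euclid's algorithm: 53 = 2·19 + 15, 19 = 1·15 + 4, 15 = 3·4 + 3, 4 = 1·3 + 1; back-substituting gives 1 = 14·19 − 5·53, so 19⁻¹ ≡ 14 (mod 53).
Then y ↦ 14(y − 25) is a two-sided inverse to ψ, so every y ∈ ℤ_{53} has a preimage.
So ψ is bijective.
Since ψ is bijective, we find ψ⁻¹(34): we need 19x ≡ 34 − 25 ≡ 9 (mod 53). Using 19⁻¹ = 14: x ≡ 14·9 = 126 = 2·53 + 20, so x = 20.
Check: ψ(20) = 19·20 + 25 = 405 = 7·53 + 34 ≡ 34 (mod 53).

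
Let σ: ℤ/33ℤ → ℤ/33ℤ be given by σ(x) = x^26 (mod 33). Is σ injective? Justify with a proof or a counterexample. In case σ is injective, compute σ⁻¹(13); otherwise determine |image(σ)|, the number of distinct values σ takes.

σ(4): Repeated squaring mod 33: 4^1 ≡ 4, 4^2 ≡ 4² = 16, 4^4 ≡ 16² = 256 ≡ 25, 4^8 ≡ 25² = 625 ≡ 31, 4^16 ≡ 31² = 961 ≡ 4. Since 26 = 16 + 8 + 2, 4^26 ≡ 4·31·16: 4·31 = 124 ≡ 25, then 25·16 = 400 ≡ 4. So 4^26 ≡ 4 (mod 33).
σ(7): Repeated squaring mod 33: 7^1 ≡ 7, 7^2 ≡ 7² = 49 ≡ 16, 7^4 ≡ 16² = 256 ≡ 25, 7^8 ≡ 25² = 625 ≡ 31, 7^16 ≡ 31² = 961 ≡ 4. Since 26 = 16 + 8 + 2, 7^26 ≡ 4·31·16: 4·31 = 124 ≡ 25, then 25·16 = 400 ≡ 4. So 7^26 ≡ 4 (mod 33).
So σ(4) = σ(7) = 4 while 4 ≠ 7, thus σ is not injective.
Since σ is not injective, we determine |image(σ)|. Computing x^26 mod 33 for each x (by repeated squaring, reducing mod 33 at every step), the values σ(0), σ(1), …, σ(32) are: 0, 1, 31, 3, 4, 16, 27, 4, 25, 9, 1, 22, 12, 31, 25, 15, 16, 16, 15, 25, 31, 12, 22, 1, 9, 25, 4, 27, 16, 4, 3, 31, 1.
The distinct values are {0, 1, 3, 4, 9, 12, 15, 16, 22, 25, 27, 31}; there are 12 of them.

12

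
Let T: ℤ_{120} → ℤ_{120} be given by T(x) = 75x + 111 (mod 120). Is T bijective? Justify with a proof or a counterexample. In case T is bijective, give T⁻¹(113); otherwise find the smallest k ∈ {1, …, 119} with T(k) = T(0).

8

We have gcd(75, 120) = 15 > 1. Taking s = 0 and t = 8: T(0) = 111 and T(8) = 75·8 + 111 = 711 ≡ 111 (mod 120).
So T(0) = T(8) while 0 ≠ 8, so T is not injective, hence not bijective.
Since T is not bijective, we find the least positive k with T(k) = T(0): this means 75k ≡ 0 (mod 120), i.e. 120 ∣ 75k. Since gcd(75, 120) = 15, dividing through by 15 this holds exactly when 8 ∣ 5k, and as gcd(5, 8) = 1, exactly when 8 ∣ k.
The smallest positive such k is 8.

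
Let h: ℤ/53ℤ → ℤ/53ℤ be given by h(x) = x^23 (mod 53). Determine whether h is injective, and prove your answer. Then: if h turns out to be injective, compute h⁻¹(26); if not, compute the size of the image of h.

18

Since 53 is prime, the nonzero elements of ℤ/53ℤ form a cyclic group of order 52.
As gcd(23, 52) = 1, raising to the 23rd power is a bijection on this group: if s^23 ≡ t^23 then (st^{−1})^23 = 1, and the only element of order dividing gcd(23, 52) = 1 is 1, so s = t.
With h(0) = 0 this makes h injective on all of ℤ/53ℤ, hence bijective (finite equal-size domain and codomain). In particular h is injective.
Since h is injective, we find the preimage of 26. The inverse of x ↦ x^23 on (ℤ/53ℤ)^× is x ↦ x^43, because 23·43 = 989 = 19·52 + 1 ≡ 1 (mod 52) and x^{52} = 1 for x ≠ 0 (Fermat). So h⁻¹(26) = 26^43 mod 53.
Repeated squaring mod 53: 26^1 ≡ 26, 26^2 ≡ 26² = 676 ≡ 40, 26^4 ≡ 40² = 1600 ≡ 10, 26^8 ≡ 10² = 100 ≡ 47, 26^16 ≡ 47² = 2209 ≡ 36, 26^32 ≡ 36² = 1296 ≡ 24. Since 43 = 32 + 8 + 2 + 1, 26^43 ≡ 24·47·40·26: 24·47 = 1128 ≡ 15, then 15·40 = 600 ≡ 17, then 17·26 = 442 ≡ 18. So 26^43 ≡ 18 (mod 53).
Hence h⁻¹(26) = 18.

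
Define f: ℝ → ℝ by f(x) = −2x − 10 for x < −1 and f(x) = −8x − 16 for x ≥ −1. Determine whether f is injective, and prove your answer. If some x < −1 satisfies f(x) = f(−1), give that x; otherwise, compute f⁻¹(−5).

-5/2

Both pieces are strictly decreasing (slopes −2 and −8), so each is injective on its own interval.
The left piece maps (−∞, −1) onto (−8, ∞); the right piece maps [−1, ∞) onto (−∞, −8].
These images are disjoint, so no value is attained by both pieces. Thus f is injective.
Because the two images are disjoint, no x < −1 has f(x) = f(−1), so we compute f⁻¹(−5): −5 lies in (−8, ∞), so solve −2x − 10 = −5: x = (−5 + 10)/(−2) = −5/2.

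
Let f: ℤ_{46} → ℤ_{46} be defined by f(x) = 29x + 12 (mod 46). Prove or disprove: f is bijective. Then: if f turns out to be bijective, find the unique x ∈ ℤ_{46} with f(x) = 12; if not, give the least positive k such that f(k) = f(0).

If f(x_1) = f(x_2), then 29x_1 ≡ 29x_2 (mod 46). Because gcd(29, 46) = 1, we may cancel 29 to get x_1 ≡ x_2 (mod 46).
We now compute 29⁻¹ mod 46 explicitly. Euclid's algorithm: 46 = 1·29 + 17, 29 = 1·17 + 12, 17 = 1·12 + 5, 12 = 2·5 + 2, 5 = 2·2 + 1; back-substituting gives 1 = 27·29 − 17·46, so 29⁻¹ ≡ 27 (mod 46).
Then y ↦ 27(y − 12) is a two-sided inverse to f, so every y ∈ ℤ_{46} has a preimage.
Hence f is bijective.
Since f is bijective, we find f⁻¹(12): we need 29x ≡ 12 − 12 ≡ 0 (mod 46). Using 29⁻¹ = 27: x ≡ 27·0 = 0, so x = 0.
Check: f(0) = 29·0 + 12 = 12 ≡ 12 (mod 46).

0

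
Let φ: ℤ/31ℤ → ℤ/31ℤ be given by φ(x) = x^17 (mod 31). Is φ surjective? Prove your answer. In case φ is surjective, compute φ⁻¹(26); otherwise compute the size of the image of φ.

6

Since 31 is prime, the nonzero elements of ℤ/31ℤ form a cyclic group of order 30.
As gcd(17, 30) = 1, raising to the 17th power is a bijection on this group: if a^17 ≡ b^17 then (ab^{−1})^17 = 1, and the only element of order dividing gcd(17, 30) = 1 is 1, so a = b.
With φ(0) = 0 this makes φ injective on all of ℤ/31ℤ, hence bijective (finite equal-size domain and codomain). In particular φ is surjective.
Since φ is surjective, we find the preimage of 26. The inverse of x ↦ x^17 on (ℤ/31ℤ)^× is x ↦ x^23, because 17·23 = 391 = 13·30 + 1 ≡ 1 (mod 30) and x^{30} = 1 for x ≠ 0 (Fermat). So φ⁻¹(26) = 26^23 mod 31.
Repeated squaring mod 31: 26^1 ≡ 26, 26^2 ≡ 26² = 676 ≡ 25, 26^4 ≡ 25² = 625 ≡ 5, 26^8 ≡ 5² = 25, 26^16 ≡ 25² = 625 ≡ 5. Since 23 = 16 + 4 + 2 + 1, 26^23 ≡ 5·5·25·26: 5·5 = 25, then 25·25 = 625 ≡ 5, then 5·26 = 130 ≡ 6. So 26^23 ≡ 6 (mod 31).
Hence φ⁻¹(26) = 6.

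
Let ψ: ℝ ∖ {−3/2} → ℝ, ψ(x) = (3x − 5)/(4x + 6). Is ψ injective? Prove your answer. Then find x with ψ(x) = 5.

-35/17

Suppose ψ(s) = ψ(t). Cross-multiplying: (3s − 5)(4t + 6) = (3t − 5)(4s + 6).
Expanding both sides and cancelling the symmetric terms leaves 38·(s − t) = 0. Since 38 ≠ 0, s = t. Thus ψ is injective.
Solving ψ(x) = 5: cross-multiplying gives 3x − 5 = 5(4x + 6), which rearranges to −17x = 35, so x = −35/17.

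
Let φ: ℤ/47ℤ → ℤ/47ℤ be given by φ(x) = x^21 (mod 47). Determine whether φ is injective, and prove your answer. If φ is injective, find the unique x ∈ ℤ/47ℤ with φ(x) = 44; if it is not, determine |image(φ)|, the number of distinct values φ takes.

43

Since 47 is prime, the nonzero elements of ℤ/47ℤ form a cyclic group of order 46.
As gcd(21, 46) = 1, raising to the 21st power is a bijection on this group: if a^21 ≡ b^21 then (ab^{−1})^21 = 1, and the only element of order dividing gcd(21, 46) = 1 is 1, so a = b.
With φ(0) = 0 this makes φ injective on all of ℤ/47ℤ, hence bijective (finite equal-size domain and codomain). In particular φ is injective.
Since φ is injective, we find the preimage of 44. The inverse of x ↦ x^21 on (ℤ/47ℤ)^× is x ↦ x^11, because 21·11 = 231 = 5·46 + 1 ≡ 1 (mod 46) and x^{46} = 1 for x ≠ 0 (Fermat). So φ⁻¹(44) = 44^11 mod 47.
Repeated squaring mod 47: 44^1 ≡ 44, 44^2 ≡ 44² = 1936 ≡ 9, 44^4 ≡ 9² = 81 ≡ 34, 44^8 ≡ 34² = 1156 ≡ 28. Since 11 = 8 + 2 + 1, 44^11 ≡ 28·9·44: 28·9 = 252 ≡ 17, then 17·44 = 748 ≡ 43. So 44^11 ≡ 43 (mod 47).
Hence φ⁻¹(44) = 43.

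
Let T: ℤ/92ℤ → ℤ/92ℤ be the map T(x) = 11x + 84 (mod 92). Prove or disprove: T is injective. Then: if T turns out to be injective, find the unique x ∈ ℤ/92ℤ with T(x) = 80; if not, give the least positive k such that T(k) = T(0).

By definition, T is injective when T(s) = T(t) forces s = t.
If T(s) = T(t), then 11s ≡ 11t (mod 92). Because gcd(11, 92) = 1, we may cancel 11 to get s ≡ t (mod 92).
Thus T is injective.
We now compute 11⁻¹ mod 92 explicitly. Euclid's algorithm: 92 = 8·11 + 4, 11 = 2·4 + 3, 4 = 1·3 + 1; back-substituting gives 1 = 67·11 − 8·92, so 11⁻¹ ≡ 67 (mod 92).
Since T is injective, we compute T⁻¹(80): solve 11x + 84 ≡ 80 (mod 92), i.e. 11x ≡ 88 (mod 92).
Multiplying by 11⁻¹ = 67 gives x ≡ 67·88 = 5896 = 64·92 + 8 ≡ 8 (mod 92).
Check: T(8) = 11·8 + 84 = 172 = 1·92 + 80 ≡ 80 (mod 92).

8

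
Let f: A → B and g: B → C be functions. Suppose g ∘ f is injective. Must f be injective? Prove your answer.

injective

Suppose f(x_1) = f(x_2). Applying g: (g ∘ f)(x_1) = (g ∘ f)(x_2). Since g ∘ f is injective, x_1 = x_2. Hence f is injective.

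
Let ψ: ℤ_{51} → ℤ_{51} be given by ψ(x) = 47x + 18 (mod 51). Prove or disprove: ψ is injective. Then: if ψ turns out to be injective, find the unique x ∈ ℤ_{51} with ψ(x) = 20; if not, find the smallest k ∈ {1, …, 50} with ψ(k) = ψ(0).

If ψ(x_1) = ψ(x_2), then 47x_1 ≡ 47x_2 (mod 51). Because gcd(47, 51) = 1, we may cancel 47 to get x_1 ≡ x_2 (mod 51).
Hence ψ is injective.
We now compute 47⁻¹ mod 51 explicitly. Euclid's algorithm: 51 = 1·47 + 4, 47 = 11·4 + 3, 4 = 1·3 + 1; back-substituting gives 1 = 38·47 − 35·51, so 47⁻¹ ≡ 38 (mod 51).
Since ψ is injective, we find ψ⁻¹(20): we need 47x ≡ 20 − 18 ≡ 2 (mod 51). Using 47⁻¹ = 38: x ≡ 38·2 = 76 = 1·51 + 25, so x = 25.
Check: ψ(25) = 47·25 + 18 = 1193 = 23·51 + 20 ≡ 20 (mod 51).

25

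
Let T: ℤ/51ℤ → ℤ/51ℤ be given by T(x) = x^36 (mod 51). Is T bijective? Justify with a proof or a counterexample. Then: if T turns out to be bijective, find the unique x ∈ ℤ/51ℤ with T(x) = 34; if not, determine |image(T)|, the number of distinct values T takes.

T(1) = 1^36 = 1.
T(4): Repeated squaring mod 51: 4^1 ≡ 4, 4^2 ≡ 4² = 16, 4^4 ≡ 16² = 256 ≡ 1, 4^8 ≡ 1² = 1, 4^16 ≡ 1² = 1, 4^32 ≡ 1² = 1. Since 36 = 32 + 4, 4^36 ≡ 1·1: 1·1 = 1. So 4^36 ≡ 1 (mod 51).
So T(1) = T(4) = 1 while 1 ≠ 4, hence T is not injective, hence not bijective.
Since T is not bijective, we determine |image(T)|. Computing x^36 mod 51 for each x (by repeated squaring, reducing mod 51 at every step), the values T(0), T(1), …, T(50) are: 0, 1, 16, 30, 1, 13, 21, 4, 16, 33, 4, 4, 30, 1, 13, 33, 1, 34, 18, 16, 13, 18, 13, 4, 21, 16, 16, 21, 4, 13, 18, 13, 16, 18, 34, 1, 33, 13, 1, 30, 4, 4, 33, 16, 4, 21, 13, 1, 30, 16, 1.
The distinct values are {0, 1, 4, 13, 16, 18, 21, 30, 33, 34}; there are 10 of them.

10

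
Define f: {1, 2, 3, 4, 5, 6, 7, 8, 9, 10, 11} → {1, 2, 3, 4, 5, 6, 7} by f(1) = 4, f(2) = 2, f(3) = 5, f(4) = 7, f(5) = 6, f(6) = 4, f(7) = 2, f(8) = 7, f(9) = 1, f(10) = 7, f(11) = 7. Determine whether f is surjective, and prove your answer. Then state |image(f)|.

6

No element maps to 3, so f is not surjective.
The image of f is {1, 2, 4, 5, 6, 7}, which has 6 elements.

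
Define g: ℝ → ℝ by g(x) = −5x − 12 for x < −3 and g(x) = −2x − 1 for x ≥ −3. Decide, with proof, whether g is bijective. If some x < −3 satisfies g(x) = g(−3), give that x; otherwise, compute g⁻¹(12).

Both pieces are strictly decreasing (slopes −5 and −2), so each is injective on its own interval.
The left piece maps (−∞, −3) onto (3, ∞); the right piece maps [−3, ∞) onto (−∞, 5].
These images overlap. In particular g(−3) = 5 (right piece), and solving −5x − 12 = 5 on the left piece gives x = −17/5 < −3.
So g(−17/5) = g(−3) with −17/5 ≠ −3, and g is not injective, hence not bijective. This x = −17/5 is the requested value below −3.

-17/5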